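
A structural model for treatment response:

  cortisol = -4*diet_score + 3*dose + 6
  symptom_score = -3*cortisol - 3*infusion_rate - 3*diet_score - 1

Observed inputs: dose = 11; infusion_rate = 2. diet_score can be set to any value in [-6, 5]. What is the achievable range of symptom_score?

-178 to -79

Substituting into the cortisol equation gives cortisol = -4*diet_score + 39.
Substituting into the symptom_score equation gives symptom_score = 9*diet_score - 124.
Linear in diet_score, so extremes are at the endpoints: diet_score = -6 gives symptom_score = -178; diet_score = 5 gives symptom_score = -79.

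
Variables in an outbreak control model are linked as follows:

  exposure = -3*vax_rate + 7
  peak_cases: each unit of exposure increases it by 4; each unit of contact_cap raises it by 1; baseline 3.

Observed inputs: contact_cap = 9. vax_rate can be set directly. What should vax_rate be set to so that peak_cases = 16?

vax_rate = 2

Substituting into the peak_cases equation gives peak_cases = -12*vax_rate + 40.
Solve -12*vax_rate + 40 = 16: vax_rate = (16 - 40) / -12 = 2.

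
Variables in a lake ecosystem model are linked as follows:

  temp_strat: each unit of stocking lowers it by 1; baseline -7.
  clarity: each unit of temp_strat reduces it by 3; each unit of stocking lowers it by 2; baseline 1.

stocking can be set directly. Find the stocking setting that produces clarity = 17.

stocking = -5

Substituting into the clarity equation gives clarity = stocking + 22.
Solve stocking + 22 = 17: stocking = (17 - 22) / 1 = -5.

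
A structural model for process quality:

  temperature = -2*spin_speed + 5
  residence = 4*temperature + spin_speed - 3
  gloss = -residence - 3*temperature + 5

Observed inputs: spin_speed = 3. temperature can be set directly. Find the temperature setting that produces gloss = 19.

temperature = -2

Intervening on temperature fixes its value directly, overriding its dependence on spin_speed.
Substituting into the residence equation gives residence = 4*temperature.
Substituting into the gloss equation gives gloss = -7*temperature + 5.
Solve -7*temperature + 5 = 19: temperature = (19 - 5) / -7 = -2.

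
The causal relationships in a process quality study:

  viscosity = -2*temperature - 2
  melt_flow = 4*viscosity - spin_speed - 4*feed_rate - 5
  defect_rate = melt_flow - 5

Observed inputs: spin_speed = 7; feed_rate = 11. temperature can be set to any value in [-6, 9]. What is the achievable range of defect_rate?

Substituting into the melt_flow equation gives melt_flow = -8*temperature - 64.
Substituting into the defect_rate equation gives defect_rate = -8*temperature - 69.
Linear in temperature, so extremes are at the endpoints: temperature = -6 gives defect_rate = -21; temperature = 9 gives defect_rate = -141.

-141 to -21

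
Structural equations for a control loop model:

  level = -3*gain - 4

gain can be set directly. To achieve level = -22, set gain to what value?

Solve -3*gain - 4 = -22: gain = (-22 + 4) / -3 = 6.

gain = 6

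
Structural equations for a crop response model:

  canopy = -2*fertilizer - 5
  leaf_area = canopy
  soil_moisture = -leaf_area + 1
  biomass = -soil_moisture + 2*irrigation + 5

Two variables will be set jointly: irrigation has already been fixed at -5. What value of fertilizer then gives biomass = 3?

fertilizer = -7

With irrigation held at -5:
Substituting into the leaf_area equation gives leaf_area = -2*fertilizer - 5.
Substituting into the soil_moisture equation gives soil_moisture = 2*fertilizer + 6.
Substituting into the biomass equation gives biomass = -2*fertilizer - 11.
Solve -2*fertilizer - 11 = 3: fertilizer = (3 + 11) / -2 = -7.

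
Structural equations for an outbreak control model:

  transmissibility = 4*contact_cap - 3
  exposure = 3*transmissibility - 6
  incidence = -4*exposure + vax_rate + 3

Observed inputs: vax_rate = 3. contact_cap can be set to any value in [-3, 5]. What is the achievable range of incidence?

Substituting into the exposure equation gives exposure = 12*contact_cap - 15.
Substituting into the incidence equation gives incidence = -48*contact_cap + 66.
Linear in contact_cap, so extremes are at the endpoints: contact_cap = -3 gives incidence = 210; contact_cap = 5 gives incidence = -174.

-174 to 210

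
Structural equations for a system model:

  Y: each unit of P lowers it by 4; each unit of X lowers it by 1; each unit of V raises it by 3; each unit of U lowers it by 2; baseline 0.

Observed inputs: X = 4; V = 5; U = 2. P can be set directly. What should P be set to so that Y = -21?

Substituting into the Y equation gives Y = -4*P + 7.
Solve -4*P + 7 = -21: P = (-21 - 7) / -4 = 7.

P = 7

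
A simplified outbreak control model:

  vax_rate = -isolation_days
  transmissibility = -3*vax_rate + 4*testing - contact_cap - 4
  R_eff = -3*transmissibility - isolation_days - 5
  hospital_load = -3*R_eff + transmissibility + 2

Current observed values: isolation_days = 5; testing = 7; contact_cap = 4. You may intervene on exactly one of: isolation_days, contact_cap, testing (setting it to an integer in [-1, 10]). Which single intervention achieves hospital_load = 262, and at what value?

Intervening on isolation_days: hospital_load = 33*isolation_days + 217. Reaching 262 requires isolation_days = 15/11, not an integer.
Intervening on contact_cap: hospital_load = -10*contact_cap + 422. Reaching 262 requires contact_cap = 16, outside [-1, 10].
Intervening on testing: with other inputs at their observed values, hospital_load = 40*testing + 102. Solving for 262 gives testing = 4, within [-1, 10].

set testing = 4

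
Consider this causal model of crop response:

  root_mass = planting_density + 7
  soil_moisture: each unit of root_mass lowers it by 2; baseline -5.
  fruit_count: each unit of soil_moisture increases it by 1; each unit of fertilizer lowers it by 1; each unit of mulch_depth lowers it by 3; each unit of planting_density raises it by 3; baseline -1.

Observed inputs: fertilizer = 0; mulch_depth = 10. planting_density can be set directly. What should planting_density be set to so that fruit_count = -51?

planting_density = -1

Substituting into the soil_moisture equation gives soil_moisture = -2*planting_density - 19.
Substituting into the fruit_count equation gives fruit_count = planting_density - 50.
Solve planting_density - 50 = -51: planting_density = (-51 + 50) / 1 = -1.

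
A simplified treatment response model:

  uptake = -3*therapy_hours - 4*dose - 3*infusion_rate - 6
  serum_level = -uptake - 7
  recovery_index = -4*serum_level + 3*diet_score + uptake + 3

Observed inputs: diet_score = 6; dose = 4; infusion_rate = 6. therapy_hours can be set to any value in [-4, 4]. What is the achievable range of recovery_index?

Substituting into the uptake equation gives uptake = -3*therapy_hours - 40.
Substituting into the serum_level equation gives serum_level = 3*therapy_hours + 33.
Substituting into the recovery_index equation gives recovery_index = -15*therapy_hours - 151.
Linear in therapy_hours, so extremes are at the endpoints: therapy_hours = -4 gives recovery_index = -91; therapy_hours = 4 gives recovery_index = -211.

-211 to -91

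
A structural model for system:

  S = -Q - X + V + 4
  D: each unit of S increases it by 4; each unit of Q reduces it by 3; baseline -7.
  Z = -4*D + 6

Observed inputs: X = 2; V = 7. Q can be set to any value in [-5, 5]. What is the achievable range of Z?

Substituting into the S equation gives S = -Q + 9.
So D = -7*Q + 29.
So Z = 28*Q - 110.
Linear in Q, so extremes are at the endpoints: Q = -5 gives Z = -250; Q = 5 gives Z = 30.

-250 to 30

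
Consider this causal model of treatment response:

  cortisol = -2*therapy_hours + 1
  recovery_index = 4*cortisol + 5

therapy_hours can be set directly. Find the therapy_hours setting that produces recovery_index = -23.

therapy_hours = 4

Substituting into the recovery_index equation gives recovery_index = -8*therapy_hours + 9.
Solve -8*therapy_hours + 9 = -23: therapy_hours = (-23 - 9) / -8 = 4.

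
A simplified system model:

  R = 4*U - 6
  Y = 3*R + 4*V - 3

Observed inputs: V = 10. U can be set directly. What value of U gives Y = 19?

Substituting into the Y equation gives Y = 12*U + 19.
Solve 12*U + 19 = 19: U = (19 - 19) / 12 = 0.

U = 0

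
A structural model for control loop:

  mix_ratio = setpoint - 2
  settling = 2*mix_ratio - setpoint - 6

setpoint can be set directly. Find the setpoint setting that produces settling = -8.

Substituting into the settling equation gives settling = setpoint - 10.
Solve setpoint - 10 = -8: setpoint = (-8 + 10) / 1 = 2.

setpoint = 2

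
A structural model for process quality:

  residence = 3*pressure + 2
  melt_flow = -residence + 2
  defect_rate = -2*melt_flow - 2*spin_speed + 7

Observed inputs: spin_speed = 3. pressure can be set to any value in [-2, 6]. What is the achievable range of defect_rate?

-11 to 37

Substituting into the melt_flow equation gives melt_flow = -3*pressure.
defect_rate becomes 6*pressure + 1.
Linear in pressure, so extremes are at the endpoints: pressure = -2 gives defect_rate = -11; pressure = 6 gives defect_rate = 37.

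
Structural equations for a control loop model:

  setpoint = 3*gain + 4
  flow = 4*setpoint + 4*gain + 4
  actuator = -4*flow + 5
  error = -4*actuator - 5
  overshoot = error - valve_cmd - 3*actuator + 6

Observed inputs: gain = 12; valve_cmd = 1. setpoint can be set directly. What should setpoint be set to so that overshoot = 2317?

setpoint = 8

Intervening on setpoint fixes its value directly, overriding its dependence on gain.
Substituting into the flow equation gives flow = 4*setpoint + 52.
Substituting into the actuator equation gives actuator = -16*setpoint - 203.
So error = 64*setpoint + 807.
Substituting into the overshoot equation gives overshoot = 112*setpoint + 1421.
Solve 112*setpoint + 1421 = 2317: setpoint = (2317 - 1421) / 112 = 8.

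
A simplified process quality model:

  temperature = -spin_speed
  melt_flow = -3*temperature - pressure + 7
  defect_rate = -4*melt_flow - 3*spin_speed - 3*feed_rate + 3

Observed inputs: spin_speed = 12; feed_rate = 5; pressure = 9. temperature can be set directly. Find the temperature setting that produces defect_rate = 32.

temperature = 6

Intervening on temperature fixes its value directly, overriding its dependence on spin_speed.
Substituting into the melt_flow equation gives melt_flow = -3*temperature - 2.
defect_rate becomes 12*temperature - 40.
Solve 12*temperature - 40 = 32: temperature = (32 + 40) / 12 = 6.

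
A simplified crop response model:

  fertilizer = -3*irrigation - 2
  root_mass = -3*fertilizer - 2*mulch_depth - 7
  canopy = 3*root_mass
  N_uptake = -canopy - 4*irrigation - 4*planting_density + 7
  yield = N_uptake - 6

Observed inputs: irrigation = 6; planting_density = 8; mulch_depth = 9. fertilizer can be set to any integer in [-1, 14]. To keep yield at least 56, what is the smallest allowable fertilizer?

Intervening on fertilizer fixes its value directly, overriding its dependence on irrigation.
Substituting into the root_mass equation gives root_mass = -3*fertilizer - 25.
This gives canopy = -9*fertilizer - 75.
So N_uptake = 9*fertilizer + 26.
So yield = 9*fertilizer + 20.
Require 9*fertilizer + 20 ≥ 56, so fertilizer ≥ 4.
The smallest integer in [-1, 14] satisfying this is 4.

fertilizer = 4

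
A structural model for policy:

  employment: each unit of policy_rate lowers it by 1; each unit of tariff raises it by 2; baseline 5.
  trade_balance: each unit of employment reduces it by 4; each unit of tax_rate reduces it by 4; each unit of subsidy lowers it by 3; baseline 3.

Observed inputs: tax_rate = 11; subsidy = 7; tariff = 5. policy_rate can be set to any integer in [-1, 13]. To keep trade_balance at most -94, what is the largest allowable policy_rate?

Substituting into the employment equation gives employment = -policy_rate + 15.
This gives trade_balance = 4*policy_rate - 122.
Require 4*policy_rate - 122 ≤ -94, so policy_rate ≤ 7.
The largest integer in [-1, 13] satisfying this is 7.

policy_rate = 7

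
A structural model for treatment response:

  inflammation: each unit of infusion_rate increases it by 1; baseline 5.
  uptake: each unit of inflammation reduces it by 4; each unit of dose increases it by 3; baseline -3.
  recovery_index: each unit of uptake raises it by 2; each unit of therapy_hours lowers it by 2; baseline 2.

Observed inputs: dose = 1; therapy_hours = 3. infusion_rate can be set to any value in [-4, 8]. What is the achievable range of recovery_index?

Substituting into the uptake equation gives uptake = -4*infusion_rate - 20.
recovery_index becomes -8*infusion_rate - 44.
Linear in infusion_rate, so extremes are at the endpoints: infusion_rate = -4 gives recovery_index = -12; infusion_rate = 8 gives recovery_index = -108.

-108 to -12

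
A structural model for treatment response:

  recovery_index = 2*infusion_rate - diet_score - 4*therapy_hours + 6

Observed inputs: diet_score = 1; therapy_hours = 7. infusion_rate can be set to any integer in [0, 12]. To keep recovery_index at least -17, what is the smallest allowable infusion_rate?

infusion_rate = 3

Substituting into the recovery_index equation gives recovery_index = 2*infusion_rate - 23.
Require 2*infusion_rate - 23 ≥ -17, so infusion_rate ≥ 3.
The smallest integer in [0, 12] satisfying this is 3.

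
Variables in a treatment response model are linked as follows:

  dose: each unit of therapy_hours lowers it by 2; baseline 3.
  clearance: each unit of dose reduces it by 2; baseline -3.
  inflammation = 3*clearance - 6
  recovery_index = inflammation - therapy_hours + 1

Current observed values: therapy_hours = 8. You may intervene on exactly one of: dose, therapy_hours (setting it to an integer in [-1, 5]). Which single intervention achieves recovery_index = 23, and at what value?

set therapy_hours = 5

Intervening on dose: recovery_index = -6*dose - 22. Reaching 23 requires dose = -15/2, not an integer.
Intervening on therapy_hours: with other inputs at their observed values, recovery_index = 11*therapy_hours - 32. Solving for 23 gives therapy_hours = 5, within [-1, 5].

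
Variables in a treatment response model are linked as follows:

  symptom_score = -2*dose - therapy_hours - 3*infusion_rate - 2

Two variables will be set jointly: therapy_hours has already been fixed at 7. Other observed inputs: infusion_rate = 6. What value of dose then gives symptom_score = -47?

dose = 10

With therapy_hours held at 7:
Substituting into the symptom_score equation gives symptom_score = -2*dose - 27.
Solve -2*dose - 27 = -47: dose = (-47 + 27) / -2 = 10.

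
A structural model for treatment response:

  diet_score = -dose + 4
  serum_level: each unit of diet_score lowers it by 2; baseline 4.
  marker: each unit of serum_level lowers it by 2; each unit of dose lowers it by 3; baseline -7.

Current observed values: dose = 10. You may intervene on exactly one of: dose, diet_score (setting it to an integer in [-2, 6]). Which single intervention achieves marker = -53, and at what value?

set diet_score = -2

Intervening on dose: marker = -7*dose + 1. Reaching -53 requires dose = 54/7, not an integer.
Intervening on diet_score: with other inputs at their observed values, marker = 4*diet_score - 45. Solving for -53 gives diet_score = -2, within [-2, 6].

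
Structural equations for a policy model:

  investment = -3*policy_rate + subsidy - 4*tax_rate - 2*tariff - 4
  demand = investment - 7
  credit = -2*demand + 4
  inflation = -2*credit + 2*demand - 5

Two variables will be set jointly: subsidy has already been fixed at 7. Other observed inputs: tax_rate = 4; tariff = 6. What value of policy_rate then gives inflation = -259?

With subsidy held at 7:
Substituting into the investment equation gives investment = -3*policy_rate - 25.
Substituting into the demand equation gives demand = -3*policy_rate - 32.
So credit = 6*policy_rate + 68.
inflation becomes -18*policy_rate - 205.
Solve -18*policy_rate - 205 = -259: policy_rate = (-259 + 205) / -18 = 3.

policy_rate = 3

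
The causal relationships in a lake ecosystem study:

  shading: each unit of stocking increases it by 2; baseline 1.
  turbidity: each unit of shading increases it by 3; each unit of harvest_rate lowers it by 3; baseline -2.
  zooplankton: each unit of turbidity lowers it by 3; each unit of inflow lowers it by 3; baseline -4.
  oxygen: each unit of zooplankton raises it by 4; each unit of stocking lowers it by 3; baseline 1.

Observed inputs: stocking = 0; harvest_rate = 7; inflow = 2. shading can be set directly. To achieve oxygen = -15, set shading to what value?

shading = 7

Intervening on shading fixes its value directly, overriding its dependence on stocking.
Substituting into the turbidity equation gives turbidity = 3*shading - 23.
Substituting into the zooplankton equation gives zooplankton = -9*shading + 59.
Substituting into the oxygen equation gives oxygen = -36*shading + 237.
Solve -36*shading + 237 = -15: shading = (-15 - 237) / -36 = 7.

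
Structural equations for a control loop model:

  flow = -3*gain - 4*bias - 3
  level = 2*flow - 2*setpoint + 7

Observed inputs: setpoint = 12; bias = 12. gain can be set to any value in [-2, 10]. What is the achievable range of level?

Substituting into the flow equation gives flow = -3*gain - 51.
So level = -6*gain - 119.
Linear in gain, so extremes are at the endpoints: gain = -2 gives level = -107; gain = 10 gives level = -179.

-179 to -107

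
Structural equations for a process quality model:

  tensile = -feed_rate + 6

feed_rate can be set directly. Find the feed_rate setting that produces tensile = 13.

feed_rate = -7

Solve -feed_rate + 6 = 13: feed_rate = (13 - 6) / -1 = -7.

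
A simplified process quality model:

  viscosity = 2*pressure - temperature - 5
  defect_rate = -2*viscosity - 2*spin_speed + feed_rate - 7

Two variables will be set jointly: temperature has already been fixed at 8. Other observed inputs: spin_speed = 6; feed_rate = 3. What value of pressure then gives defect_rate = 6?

pressure = 1

With temperature held at 8:
Substituting into the viscosity equation gives viscosity = 2*pressure - 13.
Substituting into the defect_rate equation gives defect_rate = -4*pressure + 10.
Solve -4*pressure + 10 = 6: pressure = (6 - 10) / -4 = 1.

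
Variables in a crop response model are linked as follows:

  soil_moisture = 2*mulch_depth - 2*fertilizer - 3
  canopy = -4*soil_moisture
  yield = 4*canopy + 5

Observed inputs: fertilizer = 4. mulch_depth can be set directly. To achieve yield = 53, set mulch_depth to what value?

mulch_depth = 4

Substituting into the soil_moisture equation gives soil_moisture = 2*mulch_depth - 11.
This gives canopy = -8*mulch_depth + 44.
Substituting into the yield equation gives yield = -32*mulch_depth + 181.
Solve -32*mulch_depth + 181 = 53: mulch_depth = (53 - 181) / -32 = 4.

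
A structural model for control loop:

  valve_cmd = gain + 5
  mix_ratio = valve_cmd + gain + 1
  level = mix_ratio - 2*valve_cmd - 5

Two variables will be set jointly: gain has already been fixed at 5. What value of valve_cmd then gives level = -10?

With gain held at 5:
Intervening on valve_cmd fixes its value directly, overriding its dependence on gain.
Substituting into the mix_ratio equation gives mix_ratio = valve_cmd + 6.
Substituting into the level equation gives level = -valve_cmd + 1.
Solve -valve_cmd + 1 = -10: valve_cmd = (-10 - 1) / -1 = 11.

valve_cmd = 11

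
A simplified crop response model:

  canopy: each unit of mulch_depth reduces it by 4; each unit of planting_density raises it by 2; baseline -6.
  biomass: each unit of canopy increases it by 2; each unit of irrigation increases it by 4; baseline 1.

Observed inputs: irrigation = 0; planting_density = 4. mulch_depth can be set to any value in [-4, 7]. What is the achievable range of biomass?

Substituting into the canopy equation gives canopy = -4*mulch_depth + 2.
So biomass = -8*mulch_depth + 5.
Linear in mulch_depth, so extremes are at the endpoints: mulch_depth = -4 gives biomass = 37; mulch_depth = 7 gives biomass = -51.

-51 to 37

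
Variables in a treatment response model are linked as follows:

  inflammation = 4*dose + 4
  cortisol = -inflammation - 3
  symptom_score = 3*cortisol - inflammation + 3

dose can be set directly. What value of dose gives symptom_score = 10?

dose = -2

Substituting into the cortisol equation gives cortisol = -4*dose - 7.
symptom_score becomes -16*dose - 22.
Solve -16*dose - 22 = 10: dose = (10 + 22) / -16 = -2.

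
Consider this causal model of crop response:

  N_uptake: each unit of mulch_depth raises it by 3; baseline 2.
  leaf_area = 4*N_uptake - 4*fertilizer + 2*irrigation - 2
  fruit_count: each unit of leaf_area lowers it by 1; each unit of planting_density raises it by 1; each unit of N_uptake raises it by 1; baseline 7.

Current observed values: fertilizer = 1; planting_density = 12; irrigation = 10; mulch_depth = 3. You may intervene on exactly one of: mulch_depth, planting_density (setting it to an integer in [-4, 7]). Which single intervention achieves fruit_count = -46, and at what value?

set mulch_depth = 5

Intervening on mulch_depth: with other inputs at their observed values, fruit_count = -9*mulch_depth - 1. Solving for -46 gives mulch_depth = 5, within [-4, 7].
Intervening on planting_density: fruit_count = planting_density - 40. Reaching -46 requires planting_density = -6, outside [-4, 7].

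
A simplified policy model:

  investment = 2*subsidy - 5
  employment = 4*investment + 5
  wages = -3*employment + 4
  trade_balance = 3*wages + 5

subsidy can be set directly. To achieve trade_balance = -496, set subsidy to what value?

subsidy = 9

Substituting into the employment equation gives employment = 8*subsidy - 15.
This gives wages = -24*subsidy + 49.
trade_balance becomes -72*subsidy + 152.
Solve -72*subsidy + 152 = -496: subsidy = (-496 - 152) / -72 = 9.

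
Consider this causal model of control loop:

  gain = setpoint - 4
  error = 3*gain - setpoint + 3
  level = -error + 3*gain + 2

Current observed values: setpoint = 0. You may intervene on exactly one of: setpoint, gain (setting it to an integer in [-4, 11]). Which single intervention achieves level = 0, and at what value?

set setpoint = 1

Intervening on setpoint: with other inputs at their observed values, level = setpoint - 1. Solving for 0 gives setpoint = 1, within [-4, 11].
Intervening on gain: the paths from gain to level cancel (net effect zero), leaving level = -1; 0 is unreachable this way.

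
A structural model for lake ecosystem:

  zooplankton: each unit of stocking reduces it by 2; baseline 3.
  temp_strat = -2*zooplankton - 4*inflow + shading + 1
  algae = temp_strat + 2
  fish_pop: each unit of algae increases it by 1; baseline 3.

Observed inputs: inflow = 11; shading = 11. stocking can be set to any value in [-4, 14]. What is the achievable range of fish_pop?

-49 to 23

Substituting into the temp_strat equation gives temp_strat = 4*stocking - 38.
This gives algae = 4*stocking - 36.
fish_pop becomes 4*stocking - 33.
Linear in stocking, so extremes are at the endpoints: stocking = -4 gives fish_pop = -49; stocking = 14 gives fish_pop = 23.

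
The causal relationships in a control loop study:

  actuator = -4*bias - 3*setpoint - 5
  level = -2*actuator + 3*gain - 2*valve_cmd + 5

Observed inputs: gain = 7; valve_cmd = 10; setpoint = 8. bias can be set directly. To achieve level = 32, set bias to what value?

Substituting into the actuator equation gives actuator = -4*bias - 29.
Substituting into the level equation gives level = 8*bias + 64.
Solve 8*bias + 64 = 32: bias = (32 - 64) / 8 = -4.

bias = -4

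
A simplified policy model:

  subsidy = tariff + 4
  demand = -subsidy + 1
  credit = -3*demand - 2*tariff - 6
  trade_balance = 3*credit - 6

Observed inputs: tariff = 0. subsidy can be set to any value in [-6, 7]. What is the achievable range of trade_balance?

Intervening on subsidy fixes its value directly, overriding its dependence on tariff.
Substituting into the credit equation gives credit = 3*subsidy - 9.
Substituting into the trade_balance equation gives trade_balance = 9*subsidy - 33.
Linear in subsidy, so extremes are at the endpoints: subsidy = -6 gives trade_balance = -87; subsidy = 7 gives trade_balance = 30.

-87 to 30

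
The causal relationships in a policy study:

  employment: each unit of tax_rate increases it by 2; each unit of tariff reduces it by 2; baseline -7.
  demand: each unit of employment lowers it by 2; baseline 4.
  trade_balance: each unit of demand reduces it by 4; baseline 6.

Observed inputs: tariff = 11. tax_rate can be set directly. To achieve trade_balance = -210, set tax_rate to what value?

Substituting into the employment equation gives employment = 2*tax_rate - 29.
So demand = -4*tax_rate + 62.
This gives trade_balance = 16*tax_rate - 242.
Solve 16*tax_rate - 242 = -210: tax_rate = (-210 + 242) / 16 = 2.

tax_rate = 2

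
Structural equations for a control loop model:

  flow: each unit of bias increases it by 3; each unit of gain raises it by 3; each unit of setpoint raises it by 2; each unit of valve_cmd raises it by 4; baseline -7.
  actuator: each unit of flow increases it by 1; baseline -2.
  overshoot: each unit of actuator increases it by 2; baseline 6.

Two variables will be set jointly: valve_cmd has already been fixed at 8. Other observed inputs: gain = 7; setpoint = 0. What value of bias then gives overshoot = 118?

bias = 4

With valve_cmd held at 8:
Substituting into the flow equation gives flow = 3*bias + 46.
Substituting into the actuator equation gives actuator = 3*bias + 44.
So overshoot = 6*bias + 94.
Solve 6*bias + 94 = 118: bias = (118 - 94) / 6 = 4.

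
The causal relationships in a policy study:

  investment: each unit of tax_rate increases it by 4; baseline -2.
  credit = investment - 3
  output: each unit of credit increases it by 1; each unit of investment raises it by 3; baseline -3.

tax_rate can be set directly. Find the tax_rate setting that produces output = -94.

tax_rate = -5

Substituting into the credit equation gives credit = 4*tax_rate - 5.
So output = 16*tax_rate - 14.
Solve 16*tax_rate - 14 = -94: tax_rate = (-94 + 14) / 16 = -5.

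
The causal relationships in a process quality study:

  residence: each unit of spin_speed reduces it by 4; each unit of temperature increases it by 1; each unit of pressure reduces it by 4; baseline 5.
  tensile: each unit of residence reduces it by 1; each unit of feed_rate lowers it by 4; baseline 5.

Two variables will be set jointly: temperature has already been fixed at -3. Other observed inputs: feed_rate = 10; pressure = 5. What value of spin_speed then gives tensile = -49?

With temperature held at -3:
Substituting into the residence equation gives residence = -4*spin_speed - 18.
Substituting into the tensile equation gives tensile = 4*spin_speed - 17.
Solve 4*spin_speed - 17 = -49: spin_speed = (-49 + 17) / 4 = -8.

spin_speed = -8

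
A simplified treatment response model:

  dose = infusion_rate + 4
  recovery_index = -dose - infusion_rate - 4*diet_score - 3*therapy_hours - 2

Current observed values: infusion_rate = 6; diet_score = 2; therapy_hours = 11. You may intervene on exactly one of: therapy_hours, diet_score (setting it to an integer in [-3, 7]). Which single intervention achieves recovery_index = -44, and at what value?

Intervening on therapy_hours: with other inputs at their observed values, recovery_index = -3*therapy_hours - 26. Solving for -44 gives therapy_hours = 6, within [-3, 7].
Intervening on diet_score: recovery_index = -4*diet_score - 51. Reaching -44 requires diet_score = -7/4, not an integer.

set therapy_hours = 6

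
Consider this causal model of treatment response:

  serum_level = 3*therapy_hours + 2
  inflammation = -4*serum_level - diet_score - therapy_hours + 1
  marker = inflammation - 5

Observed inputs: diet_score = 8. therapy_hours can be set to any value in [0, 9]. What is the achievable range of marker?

Substituting into the inflammation equation gives inflammation = -13*therapy_hours - 15.
So marker = -13*therapy_hours - 20.
Linear in therapy_hours, so extremes are at the endpoints: therapy_hours = 0 gives marker = -20; therapy_hours = 9 gives marker = -137.

-137 to -20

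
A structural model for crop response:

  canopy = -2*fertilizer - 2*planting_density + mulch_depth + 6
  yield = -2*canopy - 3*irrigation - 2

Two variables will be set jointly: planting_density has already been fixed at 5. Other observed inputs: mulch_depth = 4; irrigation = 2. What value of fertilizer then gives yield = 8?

With planting_density held at 5:
Substituting into the canopy equation gives canopy = -2*fertilizer.
yield becomes 4*fertilizer - 8.
Solve 4*fertilizer - 8 = 8: fertilizer = (8 + 8) / 4 = 4.

fertilizer = 4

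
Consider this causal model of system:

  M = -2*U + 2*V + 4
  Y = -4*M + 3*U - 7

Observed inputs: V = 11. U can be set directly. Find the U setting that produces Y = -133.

U = -2

Substituting into the M equation gives M = -2*U + 26.
Y becomes 11*U - 111.
Solve 11*U - 111 = -133: U = (-133 + 111) / 11 = -2.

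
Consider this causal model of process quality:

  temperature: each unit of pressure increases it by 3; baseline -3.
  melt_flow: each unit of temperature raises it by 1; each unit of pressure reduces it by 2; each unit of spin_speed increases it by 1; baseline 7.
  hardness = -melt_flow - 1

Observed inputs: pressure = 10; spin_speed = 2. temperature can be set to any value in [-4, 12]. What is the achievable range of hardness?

-2 to 14

Intervening on temperature fixes its value directly, overriding its dependence on pressure.
Substituting into the melt_flow equation gives melt_flow = temperature - 11.
This gives hardness = -temperature + 10.
Linear in temperature, so extremes are at the endpoints: temperature = -4 gives hardness = 14; temperature = 12 gives hardness = -2.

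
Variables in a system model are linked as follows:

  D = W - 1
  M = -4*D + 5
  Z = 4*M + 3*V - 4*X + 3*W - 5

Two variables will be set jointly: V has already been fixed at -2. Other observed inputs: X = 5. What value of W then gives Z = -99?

With V held at -2:
Substituting into the M equation gives M = -4*W + 9.
Substituting into the Z equation gives Z = -13*W + 5.
Solve -13*W + 5 = -99: W = (-99 - 5) / -13 = 8.

W = 8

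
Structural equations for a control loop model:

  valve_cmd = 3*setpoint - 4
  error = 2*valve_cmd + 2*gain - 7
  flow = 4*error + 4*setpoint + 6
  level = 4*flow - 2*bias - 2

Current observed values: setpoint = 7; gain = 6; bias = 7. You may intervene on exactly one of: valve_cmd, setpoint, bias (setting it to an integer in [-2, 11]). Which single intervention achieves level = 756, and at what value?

Intervening on valve_cmd: level = 32*valve_cmd + 200. Reaching 756 requires valve_cmd = 139/8, not an integer.
Intervening on setpoint: level = 112*setpoint - 40. Reaching 756 requires setpoint = 199/28, not an integer.
Intervening on bias: with other inputs at their observed values, level = -2*bias + 758. Solving for 756 gives bias = 1, within [-2, 11].

set bias = 1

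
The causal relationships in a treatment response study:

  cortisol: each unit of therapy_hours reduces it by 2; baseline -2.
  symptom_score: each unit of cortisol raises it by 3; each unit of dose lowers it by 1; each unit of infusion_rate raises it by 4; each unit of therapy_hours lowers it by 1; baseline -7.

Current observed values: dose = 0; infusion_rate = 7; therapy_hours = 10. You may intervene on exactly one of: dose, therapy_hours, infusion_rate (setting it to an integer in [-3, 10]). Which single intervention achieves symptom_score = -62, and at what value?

Intervening on dose: with other inputs at their observed values, symptom_score = -dose - 55. Solving for -62 gives dose = 7, within [-3, 10].
Intervening on therapy_hours: symptom_score = -7*therapy_hours + 15. Reaching -62 requires therapy_hours = 11, outside [-3, 10].
Intervening on infusion_rate: symptom_score = 4*infusion_rate - 83. Reaching -62 requires infusion_rate = 21/4, not an integer.

set dose = 7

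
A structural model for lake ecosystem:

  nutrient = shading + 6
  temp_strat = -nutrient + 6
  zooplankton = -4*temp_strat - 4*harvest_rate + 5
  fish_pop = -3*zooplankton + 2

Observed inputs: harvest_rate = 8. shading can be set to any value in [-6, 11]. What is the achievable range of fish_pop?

-49 to 155

Substituting into the temp_strat equation gives temp_strat = -shading.
Substituting into the zooplankton equation gives zooplankton = 4*shading - 27.
So fish_pop = -12*shading + 83.
Linear in shading, so extremes are at the endpoints: shading = -6 gives fish_pop = 155; shading = 11 gives fish_pop = -49.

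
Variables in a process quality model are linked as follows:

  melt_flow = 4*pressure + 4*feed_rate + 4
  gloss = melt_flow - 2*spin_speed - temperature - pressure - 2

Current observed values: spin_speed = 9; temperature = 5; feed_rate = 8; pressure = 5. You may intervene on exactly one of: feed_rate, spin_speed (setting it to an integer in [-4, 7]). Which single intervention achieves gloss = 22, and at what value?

Intervening on feed_rate: with other inputs at their observed values, gloss = 4*feed_rate - 6. Solving for 22 gives feed_rate = 7, within [-4, 7].
Intervening on spin_speed: gloss = -2*spin_speed + 44. Reaching 22 requires spin_speed = 11, outside [-4, 7].

set feed_rate = 7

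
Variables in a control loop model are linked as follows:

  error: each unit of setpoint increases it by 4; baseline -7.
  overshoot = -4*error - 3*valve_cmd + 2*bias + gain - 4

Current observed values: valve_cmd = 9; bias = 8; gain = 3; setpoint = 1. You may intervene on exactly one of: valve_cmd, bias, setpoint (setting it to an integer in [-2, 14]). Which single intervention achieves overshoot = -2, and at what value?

Intervening on valve_cmd: overshoot = -3*valve_cmd + 27. Reaching -2 requires valve_cmd = 29/3, not an integer.
Intervening on bias: with other inputs at their observed values, overshoot = 2*bias - 16. Solving for -2 gives bias = 7, within [-2, 14].
Intervening on setpoint: overshoot = -16*setpoint + 16. Reaching -2 requires setpoint = 9/8, not an integer.

set bias = 7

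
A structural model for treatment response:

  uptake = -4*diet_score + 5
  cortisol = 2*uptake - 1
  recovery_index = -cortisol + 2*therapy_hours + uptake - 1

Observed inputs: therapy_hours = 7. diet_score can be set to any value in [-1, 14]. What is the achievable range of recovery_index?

5 to 65

Substituting into the cortisol equation gives cortisol = -8*diet_score + 9.
Substituting into the recovery_index equation gives recovery_index = 4*diet_score + 9.
Linear in diet_score, so extremes are at the endpoints: diet_score = -1 gives recovery_index = 5; diet_score = 14 gives recovery_index = 65.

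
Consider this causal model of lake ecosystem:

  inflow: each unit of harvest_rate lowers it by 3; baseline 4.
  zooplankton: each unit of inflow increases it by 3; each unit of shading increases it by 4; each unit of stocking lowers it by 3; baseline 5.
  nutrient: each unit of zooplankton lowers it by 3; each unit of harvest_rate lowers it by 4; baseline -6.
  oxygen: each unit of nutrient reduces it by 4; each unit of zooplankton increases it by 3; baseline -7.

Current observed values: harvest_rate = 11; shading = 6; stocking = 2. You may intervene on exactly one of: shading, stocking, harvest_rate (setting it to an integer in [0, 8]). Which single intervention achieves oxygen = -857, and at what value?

Intervening on shading: oxygen = 60*shading - 1127. Reaching -857 requires shading = 9/2, not an integer.
Intervening on stocking: with other inputs at their observed values, oxygen = -45*stocking - 677. Solving for -857 gives stocking = 4, within [0, 8].
Intervening on harvest_rate: oxygen = -119*harvest_rate + 542. Reaching -857 requires harvest_rate = 1399/119, not an integer.

set stocking = 4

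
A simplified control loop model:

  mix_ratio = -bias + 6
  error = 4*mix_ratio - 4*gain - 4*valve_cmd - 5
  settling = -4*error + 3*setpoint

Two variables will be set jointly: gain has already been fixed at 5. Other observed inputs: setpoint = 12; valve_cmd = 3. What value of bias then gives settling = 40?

bias = -3

With gain held at 5:
Substituting into the error equation gives error = -4*bias - 13.
Substituting into the settling equation gives settling = 16*bias + 88.
Solve 16*bias + 88 = 40: bias = (40 - 88) / 16 = -3.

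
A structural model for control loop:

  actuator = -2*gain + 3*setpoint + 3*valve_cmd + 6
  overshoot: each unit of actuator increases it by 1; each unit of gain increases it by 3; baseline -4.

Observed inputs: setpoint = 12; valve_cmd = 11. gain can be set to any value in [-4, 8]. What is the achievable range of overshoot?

67 to 79

Substituting into the actuator equation gives actuator = -2*gain + 75.
This gives overshoot = gain + 71.
Linear in gain, so extremes are at the endpoints: gain = -4 gives overshoot = 67; gain = 8 gives overshoot = 79.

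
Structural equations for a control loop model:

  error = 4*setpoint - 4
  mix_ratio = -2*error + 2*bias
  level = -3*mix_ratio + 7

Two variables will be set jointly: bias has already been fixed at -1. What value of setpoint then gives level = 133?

With bias held at -1:
Substituting into the mix_ratio equation gives mix_ratio = -8*setpoint + 6.
Substituting into the level equation gives level = 24*setpoint - 11.
Solve 24*setpoint - 11 = 133: setpoint = (133 + 11) / 24 = 6.

setpoint = 6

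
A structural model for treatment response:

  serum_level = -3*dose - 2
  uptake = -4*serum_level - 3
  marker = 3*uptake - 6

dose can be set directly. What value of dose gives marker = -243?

dose = -7

Substituting into the uptake equation gives uptake = 12*dose + 5.
Substituting into the marker equation gives marker = 36*dose + 9.
Solve 36*dose + 9 = -243: dose = (-243 - 9) / 36 = -7.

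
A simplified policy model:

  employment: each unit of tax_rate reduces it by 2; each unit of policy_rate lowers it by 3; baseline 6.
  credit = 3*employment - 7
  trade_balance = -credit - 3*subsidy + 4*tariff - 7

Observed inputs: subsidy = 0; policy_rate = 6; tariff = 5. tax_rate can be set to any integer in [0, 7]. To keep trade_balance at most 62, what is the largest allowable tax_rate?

tax_rate = 1

Substituting into the employment equation gives employment = -2*tax_rate - 12.
credit becomes -6*tax_rate - 43.
trade_balance becomes 6*tax_rate + 56.
Require 6*tax_rate + 56 ≤ 62, so tax_rate ≤ 1.
The largest integer in [0, 7] satisfying this is 1.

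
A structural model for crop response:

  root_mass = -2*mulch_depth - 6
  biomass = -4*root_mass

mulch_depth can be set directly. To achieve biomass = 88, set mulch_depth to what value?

mulch_depth = 8

Substituting into the biomass equation gives biomass = 8*mulch_depth + 24.
Solve 8*mulch_depth + 24 = 88: mulch_depth = (88 - 24) / 8 = 8.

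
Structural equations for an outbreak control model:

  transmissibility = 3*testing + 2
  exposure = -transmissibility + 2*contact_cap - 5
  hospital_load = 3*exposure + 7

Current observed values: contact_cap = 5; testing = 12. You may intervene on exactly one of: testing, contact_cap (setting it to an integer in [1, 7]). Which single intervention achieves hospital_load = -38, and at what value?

set testing = 6

Intervening on testing: with other inputs at their observed values, hospital_load = -9*testing + 16. Solving for -38 gives testing = 6, within [1, 7].
Intervening on contact_cap: hospital_load = 6*contact_cap - 122. Reaching -38 requires contact_cap = 14, outside [1, 7].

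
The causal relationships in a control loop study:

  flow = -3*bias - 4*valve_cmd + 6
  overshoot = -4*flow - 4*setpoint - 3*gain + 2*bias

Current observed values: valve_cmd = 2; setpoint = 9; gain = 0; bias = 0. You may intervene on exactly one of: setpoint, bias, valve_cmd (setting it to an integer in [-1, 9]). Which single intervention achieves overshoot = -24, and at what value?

set setpoint = 8

Intervening on setpoint: with other inputs at their observed values, overshoot = -4*setpoint + 8. Solving for -24 gives setpoint = 8, within [-1, 9].
Intervening on bias: overshoot = 14*bias - 28. Reaching -24 requires bias = 2/7, not an integer.
Intervening on valve_cmd: overshoot = 16*valve_cmd - 60. Reaching -24 requires valve_cmd = 9/4, not an integer.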